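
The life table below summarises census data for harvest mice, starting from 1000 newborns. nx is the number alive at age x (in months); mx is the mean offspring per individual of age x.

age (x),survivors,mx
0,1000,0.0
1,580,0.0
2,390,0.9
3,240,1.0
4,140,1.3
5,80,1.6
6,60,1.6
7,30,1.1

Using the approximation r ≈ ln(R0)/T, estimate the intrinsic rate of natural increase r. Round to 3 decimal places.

lx = nx/n0 = nx/1000: 1, 0.58, 0.39, 0.24, 0.14, 0.08, 0.06, 0.03
R0 = Σ lx·mx = 0 + 0 + 0.351 + 0.24 + 0.182 + 0.128 + 0.096 + 0.033 = 1.03
Σ x·lx·mx = 3.597; T = 3.597/1.03 = 3.49223…
r ≈ ln(R0)/T = ln(1.03)/3.49223… = 0.00846… → 0.008

0.008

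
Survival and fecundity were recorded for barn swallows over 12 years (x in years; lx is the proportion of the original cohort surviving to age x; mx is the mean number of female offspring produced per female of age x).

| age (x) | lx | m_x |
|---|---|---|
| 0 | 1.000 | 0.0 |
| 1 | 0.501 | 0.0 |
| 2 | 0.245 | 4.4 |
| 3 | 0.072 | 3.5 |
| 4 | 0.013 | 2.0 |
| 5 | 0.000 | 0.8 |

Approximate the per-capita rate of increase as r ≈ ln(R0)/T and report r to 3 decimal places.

0.137

R0 = Σ lx·mx = 0 + 0 + 1.078 + 0.252 + 0.026 + 0 = 1.356
Σ x·lx·mx = 3.016; T = 3.016/1.356 = 2.22419…
r ≈ ln(R0)/T = ln(1.356)/2.22419… = 0.13692… → 0.137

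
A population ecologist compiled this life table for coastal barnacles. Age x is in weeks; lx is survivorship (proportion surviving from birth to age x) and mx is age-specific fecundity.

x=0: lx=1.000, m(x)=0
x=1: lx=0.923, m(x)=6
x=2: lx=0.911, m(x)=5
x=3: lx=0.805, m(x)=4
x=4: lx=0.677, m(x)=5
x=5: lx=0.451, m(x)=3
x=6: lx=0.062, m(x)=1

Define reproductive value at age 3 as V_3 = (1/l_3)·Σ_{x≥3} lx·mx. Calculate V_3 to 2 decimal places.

9.96

lx·mx for x ≥ 3: 3.22, 3.385, 1.353, 0.062 → sum = 8.02
V_3 = 8.02 / l_3 = 8.02 / 0.805 = 9.962733… → 9.96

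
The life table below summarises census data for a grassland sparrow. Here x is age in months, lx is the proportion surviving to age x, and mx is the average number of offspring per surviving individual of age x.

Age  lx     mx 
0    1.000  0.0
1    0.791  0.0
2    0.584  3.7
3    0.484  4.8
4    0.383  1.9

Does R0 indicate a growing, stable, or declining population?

growing

R0 = Σ lx·mx = 0 + 0 + 2.1608 + 2.3232 + 0.7277 = 5.2117
R0 > 1, so the population is growing.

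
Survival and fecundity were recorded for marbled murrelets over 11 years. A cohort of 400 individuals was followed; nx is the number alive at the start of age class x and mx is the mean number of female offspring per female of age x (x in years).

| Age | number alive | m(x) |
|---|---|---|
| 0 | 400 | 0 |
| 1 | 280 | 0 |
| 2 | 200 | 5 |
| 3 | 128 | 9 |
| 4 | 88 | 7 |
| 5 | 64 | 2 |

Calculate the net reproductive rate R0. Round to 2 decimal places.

7.24

lx = nx/n0 = nx/400: 1, 0.7, 0.5, 0.32, 0.22, 0.16
lx·mx by age: 0, 0, 2.5, 2.88, 1.54, 0.32
R0 = Σ lx·mx = 7.24 → 7.24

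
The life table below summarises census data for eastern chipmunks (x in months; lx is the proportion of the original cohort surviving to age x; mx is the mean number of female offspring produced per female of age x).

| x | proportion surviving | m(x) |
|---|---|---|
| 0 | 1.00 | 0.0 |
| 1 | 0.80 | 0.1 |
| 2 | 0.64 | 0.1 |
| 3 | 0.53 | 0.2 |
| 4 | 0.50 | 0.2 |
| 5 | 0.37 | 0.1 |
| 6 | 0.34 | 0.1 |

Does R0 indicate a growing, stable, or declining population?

declining

R0 = Σ lx·mx = 0 + 0.08 + 0.064 + 0.106 + 0.1 + 0.037 + 0.034 = 0.421
R0 < 1, so the population is declining.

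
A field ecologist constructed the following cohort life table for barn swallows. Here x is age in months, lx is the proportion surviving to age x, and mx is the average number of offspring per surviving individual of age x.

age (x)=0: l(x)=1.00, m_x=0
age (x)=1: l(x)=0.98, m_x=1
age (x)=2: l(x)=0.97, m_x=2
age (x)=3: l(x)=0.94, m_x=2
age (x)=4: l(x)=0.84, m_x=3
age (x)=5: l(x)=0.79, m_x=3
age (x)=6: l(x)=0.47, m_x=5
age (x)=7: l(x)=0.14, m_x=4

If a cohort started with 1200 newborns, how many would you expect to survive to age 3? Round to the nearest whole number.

1128

Expected survivors = N0 · l_3 = 1200 × 0.94 = 1128 → 1128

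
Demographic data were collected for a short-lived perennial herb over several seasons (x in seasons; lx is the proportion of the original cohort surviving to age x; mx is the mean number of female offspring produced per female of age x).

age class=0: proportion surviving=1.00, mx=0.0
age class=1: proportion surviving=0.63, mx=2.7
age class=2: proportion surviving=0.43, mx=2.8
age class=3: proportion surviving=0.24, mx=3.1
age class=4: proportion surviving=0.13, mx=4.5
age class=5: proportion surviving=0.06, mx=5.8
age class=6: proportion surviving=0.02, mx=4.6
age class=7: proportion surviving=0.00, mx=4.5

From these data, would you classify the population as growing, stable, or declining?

R0 = Σ lx·mx = 0 + 1.701 + 1.204 + 0.744 + 0.585 + 0.348 + 0.092 + 0 = 4.674
R0 > 1, so the population is growing.

growing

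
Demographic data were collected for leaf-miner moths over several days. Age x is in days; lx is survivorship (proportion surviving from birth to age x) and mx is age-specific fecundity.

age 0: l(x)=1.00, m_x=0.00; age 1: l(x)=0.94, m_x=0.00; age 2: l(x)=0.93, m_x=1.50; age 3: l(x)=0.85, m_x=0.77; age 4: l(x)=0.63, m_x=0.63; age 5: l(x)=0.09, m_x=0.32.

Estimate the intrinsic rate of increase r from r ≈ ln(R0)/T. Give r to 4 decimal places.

0.3459

R0 = Σ lx·mx = 0 + 0 + 1.395 + 0.6545 + 0.3969 + 0.0288 = 2.4752
Σ x·lx·mx = 6.4851; T = 6.4851/2.4752 = 2.62003…
r ≈ ln(R0)/T = ln(2.4752)/2.62003… = 0.34592… → 0.3459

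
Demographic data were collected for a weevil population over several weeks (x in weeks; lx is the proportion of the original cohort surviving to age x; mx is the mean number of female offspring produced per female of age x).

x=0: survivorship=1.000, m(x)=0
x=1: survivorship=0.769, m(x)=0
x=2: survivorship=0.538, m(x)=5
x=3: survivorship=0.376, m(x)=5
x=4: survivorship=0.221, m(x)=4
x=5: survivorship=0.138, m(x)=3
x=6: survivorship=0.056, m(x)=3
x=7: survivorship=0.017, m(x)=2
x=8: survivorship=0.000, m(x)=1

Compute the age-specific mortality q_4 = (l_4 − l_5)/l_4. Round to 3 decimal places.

0.376

q_4 = (l_4 − l_5) / l_4 = (0.221 − 0.138) / 0.221
     = 0.083 / 0.221 = 0.375566… → 0.376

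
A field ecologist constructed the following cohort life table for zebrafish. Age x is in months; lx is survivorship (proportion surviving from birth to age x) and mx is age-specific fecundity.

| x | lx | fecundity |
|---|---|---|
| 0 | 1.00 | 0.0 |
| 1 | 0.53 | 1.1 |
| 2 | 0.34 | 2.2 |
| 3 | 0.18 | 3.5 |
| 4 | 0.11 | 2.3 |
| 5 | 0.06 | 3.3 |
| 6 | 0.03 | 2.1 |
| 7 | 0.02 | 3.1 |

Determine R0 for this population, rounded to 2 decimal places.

lx·mx by age: 0, 0.583, 0.748, 0.63, 0.253, 0.198, 0.063, 0.062
R0 = Σ lx·mx = 2.537 → 2.54

2.54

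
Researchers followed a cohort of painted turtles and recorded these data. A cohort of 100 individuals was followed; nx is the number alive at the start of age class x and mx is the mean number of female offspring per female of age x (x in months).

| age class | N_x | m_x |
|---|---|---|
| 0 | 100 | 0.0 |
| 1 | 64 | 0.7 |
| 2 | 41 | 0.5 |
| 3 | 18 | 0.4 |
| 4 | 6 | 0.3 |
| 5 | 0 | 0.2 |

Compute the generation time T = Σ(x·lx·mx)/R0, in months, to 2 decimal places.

1.54

lx = nx/n0 = nx/100: 1, 0.64, 0.41, 0.18, 0.06, 0
lx·mx: 0, 0.448, 0.205, 0.072, 0.018, 0 → R0 = 0.743
x·lx·mx: 0, 0.448, 0.41, 0.216, 0.072, 0 → Σ = 1.146
T = 1.146 / 0.743 = 1.542396… → 1.54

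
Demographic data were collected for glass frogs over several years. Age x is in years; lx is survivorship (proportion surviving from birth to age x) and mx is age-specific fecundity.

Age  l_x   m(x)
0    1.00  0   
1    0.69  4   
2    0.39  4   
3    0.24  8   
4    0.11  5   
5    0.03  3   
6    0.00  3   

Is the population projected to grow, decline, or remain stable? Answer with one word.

R0 = Σ lx·mx = 0 + 2.76 + 1.56 + 1.92 + 0.55 + 0.09 + 0 = 6.88
R0 > 1, so the population is growing.

growing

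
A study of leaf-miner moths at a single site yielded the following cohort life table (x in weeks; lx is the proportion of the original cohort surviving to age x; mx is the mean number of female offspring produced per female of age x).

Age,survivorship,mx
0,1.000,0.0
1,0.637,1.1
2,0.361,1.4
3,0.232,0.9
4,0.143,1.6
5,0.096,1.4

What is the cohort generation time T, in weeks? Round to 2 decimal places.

2.21

lx·mx: 0, 0.7007, 0.5054, 0.2088, 0.2288, 0.1344 → R0 = 1.7781
x·lx·mx: 0, 0.7007, 1.0108, 0.6264, 0.9152, 0.672 → Σ = 3.9251
T = 3.9251 / 1.7781 = 2.207469… → 2.21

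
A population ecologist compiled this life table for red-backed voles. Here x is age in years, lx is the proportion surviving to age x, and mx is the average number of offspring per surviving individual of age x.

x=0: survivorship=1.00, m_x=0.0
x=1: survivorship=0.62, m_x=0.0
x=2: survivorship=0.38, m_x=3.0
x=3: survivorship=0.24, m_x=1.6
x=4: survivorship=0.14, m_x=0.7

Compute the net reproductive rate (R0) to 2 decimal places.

lx·mx by age: 0, 0, 1.14, 0.384, 0.098
R0 = Σ lx·mx = 1.622 → 1.62

1.62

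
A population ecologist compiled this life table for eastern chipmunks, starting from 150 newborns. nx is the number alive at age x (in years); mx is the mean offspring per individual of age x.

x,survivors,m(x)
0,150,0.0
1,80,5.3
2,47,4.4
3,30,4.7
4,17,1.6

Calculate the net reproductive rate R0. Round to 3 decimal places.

5.327

lx = nx/n0 = nx/150: 1, 0.53333…, 0.31333…, 0.2, 0.11333…
lx·mx by age: 0, 2.826667…, 1.378667…, 0.94, 0.181333…
R0 = Σ lx·mx = 5.326667… → 5.327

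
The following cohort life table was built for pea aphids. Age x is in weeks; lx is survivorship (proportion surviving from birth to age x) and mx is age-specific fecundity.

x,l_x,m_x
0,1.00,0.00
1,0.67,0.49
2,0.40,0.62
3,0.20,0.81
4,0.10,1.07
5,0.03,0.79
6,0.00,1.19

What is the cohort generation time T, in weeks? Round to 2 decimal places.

2.14

lx·mx: 0, 0.3283, 0.248, 0.162, 0.107, 0.0237, 0 → R0 = 0.869
x·lx·mx: 0, 0.3283, 0.496, 0.486, 0.428, 0.1185, 0 → Σ = 1.8568
T = 1.8568 / 0.869 = 2.136709… → 2.14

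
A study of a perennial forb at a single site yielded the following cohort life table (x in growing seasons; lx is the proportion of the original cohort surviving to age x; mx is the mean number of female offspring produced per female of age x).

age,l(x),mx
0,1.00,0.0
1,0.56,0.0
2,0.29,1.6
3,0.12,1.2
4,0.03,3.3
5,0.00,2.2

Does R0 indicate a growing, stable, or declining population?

declining

R0 = Σ lx·mx = 0 + 0 + 0.464 + 0.144 + 0.099 + 0 = 0.707
R0 < 1, so the population is declining.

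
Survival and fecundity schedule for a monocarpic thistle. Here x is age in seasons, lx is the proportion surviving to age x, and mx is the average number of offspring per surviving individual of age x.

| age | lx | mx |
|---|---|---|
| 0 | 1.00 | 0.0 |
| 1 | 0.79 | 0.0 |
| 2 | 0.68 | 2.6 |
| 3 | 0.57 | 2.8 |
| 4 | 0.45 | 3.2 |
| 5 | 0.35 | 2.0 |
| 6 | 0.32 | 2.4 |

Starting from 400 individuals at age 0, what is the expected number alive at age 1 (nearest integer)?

316

Expected survivors = N0 · l_1 = 400 × 0.79 = 316 → 316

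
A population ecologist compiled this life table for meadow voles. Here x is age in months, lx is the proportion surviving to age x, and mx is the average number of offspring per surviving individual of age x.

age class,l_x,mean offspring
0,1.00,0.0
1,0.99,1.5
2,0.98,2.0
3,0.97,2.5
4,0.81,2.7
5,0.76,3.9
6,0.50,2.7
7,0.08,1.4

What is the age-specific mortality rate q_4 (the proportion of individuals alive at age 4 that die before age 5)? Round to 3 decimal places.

q_4 = (l_4 − l_5) / l_4 = (0.81 − 0.76) / 0.81
     = 0.05 / 0.81 = 0.061728… → 0.062

0.062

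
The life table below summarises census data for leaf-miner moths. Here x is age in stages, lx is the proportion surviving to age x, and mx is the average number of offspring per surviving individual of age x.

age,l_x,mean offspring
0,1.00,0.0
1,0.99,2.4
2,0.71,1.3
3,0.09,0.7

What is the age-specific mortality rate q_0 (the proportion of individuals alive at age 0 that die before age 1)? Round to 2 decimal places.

0.01

q_0 = (l_0 − l_1) / l_0 = (1 − 0.99) / 1
     = 0.01 / 1 = 0.01 → 0.01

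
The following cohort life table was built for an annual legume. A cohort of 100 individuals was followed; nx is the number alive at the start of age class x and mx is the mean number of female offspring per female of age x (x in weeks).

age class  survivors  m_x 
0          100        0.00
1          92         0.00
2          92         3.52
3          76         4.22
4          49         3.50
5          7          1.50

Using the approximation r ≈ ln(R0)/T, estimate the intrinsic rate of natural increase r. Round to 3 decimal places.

lx = nx/n0 = nx/100: 1, 0.92, 0.92, 0.76, 0.49, 0.07
R0 = Σ lx·mx = 0 + 0 + 3.2384 + 3.2072 + 1.715 + 0.105 = 8.2656
Σ x·lx·mx = 23.4834; T = 23.4834/8.2656 = 2.8411…
r ≈ ln(R0)/T = ln(8.2656)/2.8411… = 0.74341… → 0.743

0.743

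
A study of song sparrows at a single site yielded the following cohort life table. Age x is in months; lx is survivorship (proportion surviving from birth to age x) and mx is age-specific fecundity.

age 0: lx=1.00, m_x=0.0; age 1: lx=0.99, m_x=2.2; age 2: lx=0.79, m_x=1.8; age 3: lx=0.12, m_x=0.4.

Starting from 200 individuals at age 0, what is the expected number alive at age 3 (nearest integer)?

Expected survivors = N0 · l_3 = 200 × 0.12 = 24 → 24

24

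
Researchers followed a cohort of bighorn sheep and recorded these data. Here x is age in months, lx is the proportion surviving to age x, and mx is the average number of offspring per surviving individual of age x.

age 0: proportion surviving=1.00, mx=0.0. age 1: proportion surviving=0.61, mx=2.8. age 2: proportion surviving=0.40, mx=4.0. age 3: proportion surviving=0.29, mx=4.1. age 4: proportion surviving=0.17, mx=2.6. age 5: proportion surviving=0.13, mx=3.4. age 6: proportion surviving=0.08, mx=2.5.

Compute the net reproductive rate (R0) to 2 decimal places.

5.58

lx·mx by age: 0, 1.708, 1.6, 1.189, 0.442, 0.442, 0.2
R0 = Σ lx·mx = 5.581 → 5.58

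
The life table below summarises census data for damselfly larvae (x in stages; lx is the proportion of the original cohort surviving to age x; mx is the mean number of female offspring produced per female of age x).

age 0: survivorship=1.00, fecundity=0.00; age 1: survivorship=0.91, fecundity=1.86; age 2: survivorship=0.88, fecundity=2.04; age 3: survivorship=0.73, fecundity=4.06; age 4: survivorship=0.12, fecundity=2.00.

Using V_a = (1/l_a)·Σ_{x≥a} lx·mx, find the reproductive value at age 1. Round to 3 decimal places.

lx·mx for x ≥ 1: 1.6926, 1.7952, 2.9638, 0.24 → sum = 6.6916
V_1 = 6.6916 / l_1 = 6.6916 / 0.91 = 7.353407… → 7.353

7.353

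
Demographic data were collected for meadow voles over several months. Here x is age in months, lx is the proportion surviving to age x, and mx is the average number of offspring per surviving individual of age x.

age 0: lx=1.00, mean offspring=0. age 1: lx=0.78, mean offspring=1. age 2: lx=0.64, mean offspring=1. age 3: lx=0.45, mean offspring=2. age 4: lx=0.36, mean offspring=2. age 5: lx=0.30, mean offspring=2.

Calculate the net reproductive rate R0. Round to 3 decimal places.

lx·mx by age: 0, 0.78, 0.64, 0.9, 0.72, 0.6
R0 = Σ lx·mx = 3.64 → 3.640

3.640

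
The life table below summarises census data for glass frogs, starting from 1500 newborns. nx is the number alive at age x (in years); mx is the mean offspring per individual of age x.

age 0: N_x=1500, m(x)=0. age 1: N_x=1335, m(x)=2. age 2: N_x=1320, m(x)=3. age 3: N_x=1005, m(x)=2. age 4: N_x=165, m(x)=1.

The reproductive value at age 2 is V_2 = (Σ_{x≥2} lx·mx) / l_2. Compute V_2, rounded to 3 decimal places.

4.648

lx = nx/n0 = nx/1500: 1, 0.89, 0.88, 0.67, 0.11
lx·mx for x ≥ 2: 2.64, 1.34, 0.11 → sum = 4.09
V_2 = 4.09 / l_2 = 4.09 / 0.88 = 4.647727… → 4.648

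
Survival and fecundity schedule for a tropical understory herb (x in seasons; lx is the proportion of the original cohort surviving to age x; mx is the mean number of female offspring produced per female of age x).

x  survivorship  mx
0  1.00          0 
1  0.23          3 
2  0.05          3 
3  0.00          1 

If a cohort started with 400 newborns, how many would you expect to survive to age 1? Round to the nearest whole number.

Expected survivors = N0 · l_1 = 400 × 0.23 = 92 → 92

92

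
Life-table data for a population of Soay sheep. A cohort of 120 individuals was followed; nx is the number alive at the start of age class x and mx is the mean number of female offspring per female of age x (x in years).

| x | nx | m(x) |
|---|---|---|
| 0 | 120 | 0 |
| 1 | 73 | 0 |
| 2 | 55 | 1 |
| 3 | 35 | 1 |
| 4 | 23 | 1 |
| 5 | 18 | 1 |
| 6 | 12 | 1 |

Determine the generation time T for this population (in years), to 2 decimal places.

3.28

lx = nx/n0 = nx/120: 1, 0.60833…, 0.45833…, 0.29167…, 0.19167…, 0.15, 0.1
lx·mx: 0, 0, 0.458333…, 0.291667…, 0.191667…, 0.15, 0.1 → R0 = 1.191667…
x·lx·mx: 0, 0, 0.916667…, 0.875…, 0.766667…, 0.75, 0.6 → Σ = 3.908333…
T = 3.908333… / 1.191667… = 3.27972… → 3.28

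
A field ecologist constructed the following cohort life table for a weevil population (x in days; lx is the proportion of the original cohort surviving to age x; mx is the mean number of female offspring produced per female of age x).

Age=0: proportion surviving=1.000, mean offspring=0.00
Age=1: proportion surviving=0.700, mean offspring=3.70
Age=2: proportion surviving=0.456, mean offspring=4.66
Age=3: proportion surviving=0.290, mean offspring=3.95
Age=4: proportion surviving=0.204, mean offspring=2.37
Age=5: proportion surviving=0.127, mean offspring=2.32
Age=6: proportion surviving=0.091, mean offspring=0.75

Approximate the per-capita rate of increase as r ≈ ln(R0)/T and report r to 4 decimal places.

R0 = Σ lx·mx = 0 + 2.59 + 2.12496 + 1.1455 + 0.48348 + 0.29464 + 0.06825 = 6.70683
Σ x·lx·mx = 14.09304; T = 14.09304/6.70683 = 2.1013…
r ≈ ln(R0)/T = ln(6.70683)/2.1013… = 0.905691… → 0.9057

0.9057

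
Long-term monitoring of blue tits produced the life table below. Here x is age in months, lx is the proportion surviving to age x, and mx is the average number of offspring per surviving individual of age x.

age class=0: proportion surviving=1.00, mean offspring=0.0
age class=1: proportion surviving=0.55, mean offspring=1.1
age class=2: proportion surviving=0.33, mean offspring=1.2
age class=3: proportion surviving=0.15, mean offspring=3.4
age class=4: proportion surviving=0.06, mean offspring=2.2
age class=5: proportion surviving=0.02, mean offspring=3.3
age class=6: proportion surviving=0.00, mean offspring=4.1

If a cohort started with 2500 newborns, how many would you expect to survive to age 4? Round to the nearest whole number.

Expected survivors = N0 · l_4 = 2500 × 0.06 = 150 → 150

150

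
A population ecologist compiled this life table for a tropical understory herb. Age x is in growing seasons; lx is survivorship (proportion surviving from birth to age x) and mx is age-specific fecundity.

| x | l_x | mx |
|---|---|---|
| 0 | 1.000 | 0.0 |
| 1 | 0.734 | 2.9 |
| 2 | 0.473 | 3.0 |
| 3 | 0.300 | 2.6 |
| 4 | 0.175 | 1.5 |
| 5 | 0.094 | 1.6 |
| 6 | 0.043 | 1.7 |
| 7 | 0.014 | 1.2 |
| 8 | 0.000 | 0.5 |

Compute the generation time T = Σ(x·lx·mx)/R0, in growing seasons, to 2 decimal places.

2.00

lx·mx: 0, 2.1286, 1.419, 0.78, 0.2625, 0.1504, 0.0731, 0.0168, 0 → R0 = 4.8304
x·lx·mx: 0, 2.1286, 2.838, 2.34, 1.05, 0.752, 0.4386, 0.1176, 0 → Σ = 9.6648
T = 9.6648 / 4.8304 = 2.000828… → 2.00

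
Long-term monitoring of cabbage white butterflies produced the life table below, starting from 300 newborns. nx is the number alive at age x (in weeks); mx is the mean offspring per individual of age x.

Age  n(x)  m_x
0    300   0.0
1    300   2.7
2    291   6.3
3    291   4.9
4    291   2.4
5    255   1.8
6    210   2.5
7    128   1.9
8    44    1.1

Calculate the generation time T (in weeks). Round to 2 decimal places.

lx = nx/n0 = nx/300: 1, 1, 0.97, 0.97, 0.97, 0.85, 0.7, 0.42667…, 0.14667…
lx·mx: 0, 2.7, 6.111, 4.753, 2.328, 1.53, 1.75, 0.810667…, 0.161333… → R0 = 20.144…
x·lx·mx: 0, 2.7, 12.222, 14.259, 9.312, 7.65, 10.5, 5.674667…, 1.290667… → Σ = 63.608333…
T = 63.608333… / 20.144… = 3.157681… → 3.16

3.16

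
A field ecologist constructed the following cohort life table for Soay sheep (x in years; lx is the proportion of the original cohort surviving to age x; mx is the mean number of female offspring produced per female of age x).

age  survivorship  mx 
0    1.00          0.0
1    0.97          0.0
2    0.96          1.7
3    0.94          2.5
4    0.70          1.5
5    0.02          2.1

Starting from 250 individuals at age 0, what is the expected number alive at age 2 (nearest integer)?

240

Expected survivors = N0 · l_2 = 250 × 0.96 = 240 → 240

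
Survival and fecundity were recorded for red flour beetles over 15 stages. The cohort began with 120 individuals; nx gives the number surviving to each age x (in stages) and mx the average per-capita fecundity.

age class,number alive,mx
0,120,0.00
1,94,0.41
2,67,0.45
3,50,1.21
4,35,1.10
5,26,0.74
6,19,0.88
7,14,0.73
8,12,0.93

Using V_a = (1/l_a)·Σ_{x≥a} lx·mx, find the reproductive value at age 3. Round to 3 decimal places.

3.127

lx = nx/n0 = nx/120: 1, 0.78333…, 0.55833…, 0.41667…, 0.29167…, 0.21667…, 0.15833…, 0.11667…, 0.1
lx·mx for x ≥ 3: 0.504167…, 0.320833…, 0.160333…, 0.139333…, 0.085167…, 0.093 → sum = 1.302833…
V_3 = 1.302833… / l_3 = 1.302833… / 0.416667… = 3.1268… → 3.127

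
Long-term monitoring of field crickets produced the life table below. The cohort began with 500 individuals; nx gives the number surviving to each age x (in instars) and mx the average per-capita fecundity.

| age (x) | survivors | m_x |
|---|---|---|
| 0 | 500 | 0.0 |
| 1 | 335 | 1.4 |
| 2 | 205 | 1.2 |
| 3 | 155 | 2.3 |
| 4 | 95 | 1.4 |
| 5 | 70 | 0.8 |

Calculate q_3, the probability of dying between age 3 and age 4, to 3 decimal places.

lx = nx/n0 = nx/500: 1, 0.67, 0.41, 0.31, 0.19, 0.14
q_3 = (l_3 − l_4) / l_3 = (0.31 − 0.19) / 0.31
     = 0.12 / 0.31 = 0.387097… → 0.387

0.387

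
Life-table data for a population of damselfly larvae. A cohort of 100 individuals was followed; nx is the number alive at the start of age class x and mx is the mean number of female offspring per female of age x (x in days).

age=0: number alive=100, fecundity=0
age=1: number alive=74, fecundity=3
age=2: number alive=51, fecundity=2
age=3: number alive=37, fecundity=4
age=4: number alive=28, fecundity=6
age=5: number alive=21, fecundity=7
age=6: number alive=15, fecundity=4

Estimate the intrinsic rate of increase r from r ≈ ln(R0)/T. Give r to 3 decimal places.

lx = nx/n0 = nx/100: 1, 0.74, 0.51, 0.37, 0.28, 0.21, 0.15
R0 = Σ lx·mx = 0 + 2.22 + 1.02 + 1.48 + 1.68 + 1.47 + 0.6 = 8.47
Σ x·lx·mx = 26.37; T = 26.37/8.47 = 3.11334…
r ≈ ln(R0)/T = ln(8.47)/3.11334… = 0.68625… → 0.686

0.686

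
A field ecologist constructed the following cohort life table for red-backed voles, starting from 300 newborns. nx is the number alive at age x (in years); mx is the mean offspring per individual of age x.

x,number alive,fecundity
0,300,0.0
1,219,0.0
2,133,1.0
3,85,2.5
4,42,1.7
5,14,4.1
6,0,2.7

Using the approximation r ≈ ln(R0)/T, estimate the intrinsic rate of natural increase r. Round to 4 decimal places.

0.1472

lx = nx/n0 = nx/300: 1, 0.73, 0.44333…, 0.28333…, 0.14, 0.04667…, 0
R0 = Σ lx·mx = 0 + 0 + 0.44333… + 0.70833… + 0.238 + 0.19133… + 0 = 1.581…
Σ x·lx·mx = 4.920333…; T = 4.920333…/1.581… = 3.11217…
r ≈ ln(R0)/T = ln(1.581…)/3.11217… = 0.147183… → 0.1472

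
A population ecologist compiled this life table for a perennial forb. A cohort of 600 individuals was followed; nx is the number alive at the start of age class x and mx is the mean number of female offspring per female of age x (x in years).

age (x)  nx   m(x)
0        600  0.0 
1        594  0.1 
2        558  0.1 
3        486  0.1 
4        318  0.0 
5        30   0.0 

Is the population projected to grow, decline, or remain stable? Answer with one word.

declining

lx = nx/n0 = nx/600: 1, 0.99, 0.93, 0.81, 0.53, 0.05
R0 = Σ lx·mx = 0 + 0.099 + 0.093 + 0.081 + 0 + 0 = 0.273
R0 < 1, so the population is declining.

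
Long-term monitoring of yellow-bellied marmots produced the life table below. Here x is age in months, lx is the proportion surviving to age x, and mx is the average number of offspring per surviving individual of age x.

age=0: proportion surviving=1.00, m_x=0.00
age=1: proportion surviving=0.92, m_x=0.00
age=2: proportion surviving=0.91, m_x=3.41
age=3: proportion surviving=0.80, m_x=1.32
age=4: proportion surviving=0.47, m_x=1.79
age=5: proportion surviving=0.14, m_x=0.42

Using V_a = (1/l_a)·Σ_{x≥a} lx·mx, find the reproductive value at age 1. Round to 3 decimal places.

5.499

lx·mx for x ≥ 1: 0, 3.1031, 1.056, 0.8413, 0.0588 → sum = 5.0592
V_1 = 5.0592 / l_1 = 5.0592 / 0.92 = 5.49913… → 5.499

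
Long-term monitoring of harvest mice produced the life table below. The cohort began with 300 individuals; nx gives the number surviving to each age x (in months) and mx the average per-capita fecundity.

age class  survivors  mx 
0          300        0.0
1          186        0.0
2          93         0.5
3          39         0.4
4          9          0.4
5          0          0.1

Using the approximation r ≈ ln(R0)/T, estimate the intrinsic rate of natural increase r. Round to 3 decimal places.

-0.647

lx = nx/n0 = nx/300: 1, 0.62, 0.31, 0.13, 0.03, 0
R0 = Σ lx·mx = 0 + 0 + 0.155 + 0.052 + 0.012 + 0 = 0.219
Σ x·lx·mx = 0.514; T = 0.514/0.219 = 2.34703…
r ≈ ln(R0)/T = ln(0.219)/2.34703… = -0.64707… → -0.647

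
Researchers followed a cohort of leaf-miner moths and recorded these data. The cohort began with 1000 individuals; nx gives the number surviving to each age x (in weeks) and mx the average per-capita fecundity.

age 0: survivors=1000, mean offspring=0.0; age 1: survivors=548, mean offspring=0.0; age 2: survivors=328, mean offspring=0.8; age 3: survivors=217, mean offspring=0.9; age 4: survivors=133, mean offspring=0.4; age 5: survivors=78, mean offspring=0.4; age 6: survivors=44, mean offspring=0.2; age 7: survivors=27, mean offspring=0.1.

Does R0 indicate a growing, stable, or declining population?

declining

lx = nx/n0 = nx/1000: 1, 0.548, 0.328, 0.217, 0.133, 0.078, 0.044, 0.027
R0 = Σ lx·mx = 0 + 0 + 0.2624 + 0.1953 + 0.0532 + 0.0312 + 0.0088 + 0.0027 = 0.5536
R0 < 1, so the population is declining.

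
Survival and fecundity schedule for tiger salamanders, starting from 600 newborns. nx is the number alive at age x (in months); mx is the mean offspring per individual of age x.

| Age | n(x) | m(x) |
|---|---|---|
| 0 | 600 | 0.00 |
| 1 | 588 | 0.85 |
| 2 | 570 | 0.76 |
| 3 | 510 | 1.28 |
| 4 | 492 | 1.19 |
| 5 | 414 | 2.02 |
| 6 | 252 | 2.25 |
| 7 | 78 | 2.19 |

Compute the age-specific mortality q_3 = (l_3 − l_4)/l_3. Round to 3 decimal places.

0.035

lx = nx/n0 = nx/600: 1, 0.98, 0.95, 0.85, 0.82, 0.69, 0.42, 0.13
q_3 = (l_3 − l_4) / l_3 = (0.85 − 0.82) / 0.85
     = 0.03 / 0.85 = 0.035294… → 0.035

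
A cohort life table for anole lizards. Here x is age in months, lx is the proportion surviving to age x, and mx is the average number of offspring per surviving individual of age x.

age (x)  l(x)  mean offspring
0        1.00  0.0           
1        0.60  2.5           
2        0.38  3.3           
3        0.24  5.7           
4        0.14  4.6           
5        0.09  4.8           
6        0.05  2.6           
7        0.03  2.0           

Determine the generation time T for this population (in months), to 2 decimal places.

lx·mx: 0, 1.5, 1.254, 1.368, 0.644, 0.432, 0.13, 0.06 → R0 = 5.388
x·lx·mx: 0, 1.5, 2.508, 4.104, 2.576, 2.16, 0.78, 0.42 → Σ = 14.048
T = 14.048 / 5.388 = 2.607275… → 2.61

2.61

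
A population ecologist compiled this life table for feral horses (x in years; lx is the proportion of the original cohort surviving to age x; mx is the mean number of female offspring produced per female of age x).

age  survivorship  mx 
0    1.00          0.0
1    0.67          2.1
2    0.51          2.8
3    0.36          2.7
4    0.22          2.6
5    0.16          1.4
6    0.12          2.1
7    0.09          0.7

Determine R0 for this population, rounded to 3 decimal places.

lx·mx by age: 0, 1.407, 1.428, 0.972, 0.572, 0.224, 0.252, 0.063
R0 = Σ lx·mx = 4.918 → 4.918

4.918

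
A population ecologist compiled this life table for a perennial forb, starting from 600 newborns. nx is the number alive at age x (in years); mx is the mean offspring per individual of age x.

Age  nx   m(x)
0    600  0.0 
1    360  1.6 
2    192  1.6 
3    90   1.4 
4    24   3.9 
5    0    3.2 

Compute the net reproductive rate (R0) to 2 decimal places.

1.84

lx = nx/n0 = nx/600: 1, 0.6, 0.32, 0.15, 0.04, 0
lx·mx by age: 0, 0.96, 0.512, 0.21, 0.156, 0
R0 = Σ lx·mx = 1.838 → 1.84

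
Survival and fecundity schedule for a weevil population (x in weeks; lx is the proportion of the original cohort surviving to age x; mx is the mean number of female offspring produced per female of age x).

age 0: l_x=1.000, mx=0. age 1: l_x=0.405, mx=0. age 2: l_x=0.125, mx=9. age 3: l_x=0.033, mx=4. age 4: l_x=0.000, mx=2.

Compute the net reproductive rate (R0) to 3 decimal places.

1.257

lx·mx by age: 0, 0, 1.125, 0.132, 0
R0 = Σ lx·mx = 1.257 → 1.257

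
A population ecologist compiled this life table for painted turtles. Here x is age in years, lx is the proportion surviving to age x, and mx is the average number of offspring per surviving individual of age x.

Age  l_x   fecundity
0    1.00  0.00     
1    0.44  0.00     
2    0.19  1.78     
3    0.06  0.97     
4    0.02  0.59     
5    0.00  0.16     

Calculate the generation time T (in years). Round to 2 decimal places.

2.20

lx·mx: 0, 0, 0.3382, 0.0582, 0.0118, 0 → R0 = 0.4082
x·lx·mx: 0, 0, 0.6764, 0.1746, 0.0472, 0 → Σ = 0.8982
T = 0.8982 / 0.4082 = 2.200392… → 2.20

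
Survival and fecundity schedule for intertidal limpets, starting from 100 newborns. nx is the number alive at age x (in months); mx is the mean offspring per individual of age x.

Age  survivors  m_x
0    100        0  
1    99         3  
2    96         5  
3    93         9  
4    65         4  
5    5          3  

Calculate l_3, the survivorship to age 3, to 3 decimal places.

0.930

l_3 = n_3/n_0 = 93/100 = 0.93 → 0.930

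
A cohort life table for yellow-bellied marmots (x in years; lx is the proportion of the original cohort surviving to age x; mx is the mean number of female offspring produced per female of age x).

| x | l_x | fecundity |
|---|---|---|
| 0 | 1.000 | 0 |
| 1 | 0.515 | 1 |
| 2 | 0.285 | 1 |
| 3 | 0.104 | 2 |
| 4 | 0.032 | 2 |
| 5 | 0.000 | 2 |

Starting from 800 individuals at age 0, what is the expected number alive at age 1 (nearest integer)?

412

Expected survivors = N0 · l_1 = 800 × 0.515 = 412 → 412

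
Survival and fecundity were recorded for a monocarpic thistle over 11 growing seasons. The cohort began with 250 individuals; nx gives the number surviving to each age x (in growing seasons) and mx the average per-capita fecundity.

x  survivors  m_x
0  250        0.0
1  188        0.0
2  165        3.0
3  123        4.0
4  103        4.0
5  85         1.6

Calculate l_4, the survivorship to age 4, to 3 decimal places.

l_4 = n_4/n_0 = 103/250 = 0.412 → 0.412

0.412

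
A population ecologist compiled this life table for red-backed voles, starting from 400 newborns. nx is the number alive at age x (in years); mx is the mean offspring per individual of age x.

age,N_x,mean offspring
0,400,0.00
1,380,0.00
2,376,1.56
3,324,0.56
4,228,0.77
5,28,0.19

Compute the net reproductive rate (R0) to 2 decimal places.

2.37

lx = nx/n0 = nx/400: 1, 0.95, 0.94, 0.81, 0.57, 0.07
lx·mx by age: 0, 0, 1.4664, 0.4536, 0.4389, 0.0133
R0 = Σ lx·mx = 2.3722 → 2.37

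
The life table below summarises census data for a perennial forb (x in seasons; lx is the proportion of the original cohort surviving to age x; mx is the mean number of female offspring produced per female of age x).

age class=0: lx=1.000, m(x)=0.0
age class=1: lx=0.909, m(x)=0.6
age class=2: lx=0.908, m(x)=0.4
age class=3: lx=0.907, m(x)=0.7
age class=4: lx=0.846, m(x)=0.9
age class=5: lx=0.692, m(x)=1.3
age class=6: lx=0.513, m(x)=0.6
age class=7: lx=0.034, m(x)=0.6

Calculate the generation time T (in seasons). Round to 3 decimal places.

lx·mx: 0, 0.5454, 0.3632, 0.6349, 0.7614, 0.8996, 0.3078, 0.0204 → R0 = 3.5327
x·lx·mx: 0, 0.5454, 0.7264, 1.9047, 3.0456, 4.498, 1.8468, 0.1428 → Σ = 12.7097
T = 12.7097 / 3.5327 = 3.59773… → 3.598

3.598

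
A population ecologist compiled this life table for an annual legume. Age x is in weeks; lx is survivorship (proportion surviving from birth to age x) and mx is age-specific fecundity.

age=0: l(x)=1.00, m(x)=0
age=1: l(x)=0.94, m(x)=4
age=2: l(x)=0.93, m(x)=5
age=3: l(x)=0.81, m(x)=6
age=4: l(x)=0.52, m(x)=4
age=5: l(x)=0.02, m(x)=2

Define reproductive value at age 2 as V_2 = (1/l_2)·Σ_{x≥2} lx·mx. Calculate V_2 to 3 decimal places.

lx·mx for x ≥ 2: 4.65, 4.86, 2.08, 0.04 → sum = 11.63
V_2 = 11.63 / l_2 = 11.63 / 0.93 = 12.505376… → 12.505

12.505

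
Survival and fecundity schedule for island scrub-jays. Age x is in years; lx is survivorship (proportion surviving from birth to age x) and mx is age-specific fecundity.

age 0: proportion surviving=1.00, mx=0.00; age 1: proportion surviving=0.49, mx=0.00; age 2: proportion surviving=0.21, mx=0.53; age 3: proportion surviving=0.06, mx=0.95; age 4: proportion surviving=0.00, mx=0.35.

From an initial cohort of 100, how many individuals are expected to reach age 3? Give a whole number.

Expected survivors = N0 · l_3 = 100 × 0.06 = 6 → 6

6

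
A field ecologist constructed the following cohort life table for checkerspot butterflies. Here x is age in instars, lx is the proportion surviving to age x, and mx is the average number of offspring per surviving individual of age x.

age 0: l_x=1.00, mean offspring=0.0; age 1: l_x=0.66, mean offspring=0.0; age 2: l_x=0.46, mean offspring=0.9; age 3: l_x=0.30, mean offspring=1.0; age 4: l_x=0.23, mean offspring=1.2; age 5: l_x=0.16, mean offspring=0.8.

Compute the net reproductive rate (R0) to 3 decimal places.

lx·mx by age: 0, 0, 0.414, 0.3, 0.276, 0.128
R0 = Σ lx·mx = 1.118 → 1.118

1.118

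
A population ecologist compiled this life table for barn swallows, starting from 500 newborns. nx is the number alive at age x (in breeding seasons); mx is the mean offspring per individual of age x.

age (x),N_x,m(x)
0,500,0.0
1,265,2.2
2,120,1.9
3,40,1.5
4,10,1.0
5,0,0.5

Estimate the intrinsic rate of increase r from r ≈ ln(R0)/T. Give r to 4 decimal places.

0.3964

lx = nx/n0 = nx/500: 1, 0.53, 0.24, 0.08, 0.02, 0
R0 = Σ lx·mx = 0 + 1.166 + 0.456 + 0.12 + 0.02 + 0 = 1.762
Σ x·lx·mx = 2.518; T = 2.518/1.762 = 1.42906…
r ≈ ln(R0)/T = ln(1.762)/1.42906… = 0.39638… → 0.3964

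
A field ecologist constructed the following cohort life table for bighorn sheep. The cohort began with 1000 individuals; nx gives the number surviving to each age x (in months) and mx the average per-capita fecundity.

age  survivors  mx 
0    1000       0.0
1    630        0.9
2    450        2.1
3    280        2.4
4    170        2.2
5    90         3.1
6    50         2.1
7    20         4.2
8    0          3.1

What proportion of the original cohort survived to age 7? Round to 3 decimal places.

0.020

l_7 = n_7/n_0 = 20/1000 = 0.02 → 0.020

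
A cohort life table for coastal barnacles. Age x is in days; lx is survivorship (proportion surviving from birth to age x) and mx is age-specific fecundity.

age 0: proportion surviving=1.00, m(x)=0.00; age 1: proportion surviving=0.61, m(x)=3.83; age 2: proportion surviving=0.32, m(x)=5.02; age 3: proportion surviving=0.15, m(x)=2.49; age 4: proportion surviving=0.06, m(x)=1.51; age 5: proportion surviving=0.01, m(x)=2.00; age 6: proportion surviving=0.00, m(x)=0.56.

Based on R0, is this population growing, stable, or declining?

R0 = Σ lx·mx = 0 + 2.3363 + 1.6064 + 0.3735 + 0.0906 + 0.02 + 0 = 4.4268
R0 > 1, so the population is growing.

growing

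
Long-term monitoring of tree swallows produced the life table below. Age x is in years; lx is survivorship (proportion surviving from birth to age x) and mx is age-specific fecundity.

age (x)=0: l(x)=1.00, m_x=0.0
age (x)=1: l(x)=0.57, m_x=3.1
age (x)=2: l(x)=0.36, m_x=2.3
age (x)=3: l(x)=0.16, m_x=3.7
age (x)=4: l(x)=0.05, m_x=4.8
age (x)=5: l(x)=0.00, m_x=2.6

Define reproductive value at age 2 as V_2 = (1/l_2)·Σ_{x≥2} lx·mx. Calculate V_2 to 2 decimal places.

4.61

lx·mx for x ≥ 2: 0.828, 0.592, 0.24, 0 → sum = 1.66
V_2 = 1.66 / l_2 = 1.66 / 0.36 = 4.611111… → 4.61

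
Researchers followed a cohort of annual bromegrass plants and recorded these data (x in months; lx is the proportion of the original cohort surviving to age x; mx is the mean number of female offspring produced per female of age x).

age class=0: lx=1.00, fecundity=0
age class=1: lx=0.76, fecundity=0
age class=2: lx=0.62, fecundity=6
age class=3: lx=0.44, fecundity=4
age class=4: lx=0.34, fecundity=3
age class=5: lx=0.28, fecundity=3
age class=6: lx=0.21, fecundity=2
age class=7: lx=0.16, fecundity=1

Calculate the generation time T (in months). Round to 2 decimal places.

3.11

lx·mx: 0, 0, 3.72, 1.76, 1.02, 0.84, 0.42, 0.16 → R0 = 7.92
x·lx·mx: 0, 0, 7.44, 5.28, 4.08, 4.2, 2.52, 1.12 → Σ = 24.64
T = 24.64 / 7.92 = 3.111111… → 3.11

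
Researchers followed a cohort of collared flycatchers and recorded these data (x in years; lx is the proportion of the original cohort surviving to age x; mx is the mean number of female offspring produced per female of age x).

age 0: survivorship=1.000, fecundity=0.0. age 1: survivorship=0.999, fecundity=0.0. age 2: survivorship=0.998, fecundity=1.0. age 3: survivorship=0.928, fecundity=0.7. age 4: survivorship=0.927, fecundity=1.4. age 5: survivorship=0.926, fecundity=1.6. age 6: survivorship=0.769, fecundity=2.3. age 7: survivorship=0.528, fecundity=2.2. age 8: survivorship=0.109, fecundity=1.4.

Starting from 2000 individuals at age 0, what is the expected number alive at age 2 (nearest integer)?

1996

Expected survivors = N0 · l_2 = 2000 × 0.998 = 1996 → 1996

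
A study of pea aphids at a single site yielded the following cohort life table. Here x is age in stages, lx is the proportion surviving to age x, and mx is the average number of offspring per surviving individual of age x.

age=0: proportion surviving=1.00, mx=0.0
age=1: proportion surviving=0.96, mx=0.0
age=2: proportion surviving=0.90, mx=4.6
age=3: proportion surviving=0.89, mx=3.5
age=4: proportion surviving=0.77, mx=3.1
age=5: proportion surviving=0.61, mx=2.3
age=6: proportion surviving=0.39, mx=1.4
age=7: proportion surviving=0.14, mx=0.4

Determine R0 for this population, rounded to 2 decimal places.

lx·mx by age: 0, 0, 4.14, 3.115, 2.387, 1.403, 0.546, 0.056
R0 = Σ lx·mx = 11.647 → 11.65

11.65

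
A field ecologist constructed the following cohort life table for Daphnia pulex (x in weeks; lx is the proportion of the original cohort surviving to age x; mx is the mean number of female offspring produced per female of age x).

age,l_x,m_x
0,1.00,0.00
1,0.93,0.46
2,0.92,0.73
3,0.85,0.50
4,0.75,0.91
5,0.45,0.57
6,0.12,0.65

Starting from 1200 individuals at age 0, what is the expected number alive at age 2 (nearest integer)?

Expected survivors = N0 · l_2 = 1200 × 0.92 = 1104 → 1104

1104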